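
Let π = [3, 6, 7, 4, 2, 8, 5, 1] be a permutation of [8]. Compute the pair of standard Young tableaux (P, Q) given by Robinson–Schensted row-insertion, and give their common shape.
P = [1, 4, 5, 8] / [2, 7] / [3] / [6];  Q = [1, 2, 3, 6] / [4, 7] / [5] / [8];  common shape = (4, 2, 1, 1)

Row-insert the values π_1, π_2, … into P one at a time, bumping the leftmost entry strictly greater than the inserted value down to the next row. The recording tableau Q records, in position (i, j), the step at which that cell was added to P.
  Insert 3 (step 1): P = [3];  Q = [1]
  Insert 6 (step 2): P = [3, 6];  Q = [1, 2]
  Insert 7 (step 3): P = [3, 6, 7];  Q = [1, 2, 3]
  Insert 4 (step 4): P = [3, 4, 7] / [6];  Q = [1, 2, 3] / [4]
  Insert 2 (step 5): P = [2, 4, 7] / [3] / [6];  Q = [1, 2, 3] / [4] / [5]
  Insert 8 (step 6): P = [2, 4, 7, 8] / [3] / [6];  Q = [1, 2, 3, 6] / [4] / [5]
  Insert 5 (step 7): P = [2, 4, 5, 8] / [3, 7] / [6];  Q = [1, 2, 3, 6] / [4, 7] / [5]
  Insert 1 (step 8): P = [1, 4, 5, 8] / [2, 7] / [3] / [6];  Q = [1, 2, 3, 6] / [4, 7] / [5] / [8]
Final shape: (4, 2, 1, 1).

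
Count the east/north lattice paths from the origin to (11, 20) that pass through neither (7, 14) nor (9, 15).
Number of paths = 40121571

Inclusion–exclusion. Total paths: C(31, 11) = 84672315. Through P₁: C(21, 7)·C(10, 4) = 24418800. Through P₂: C(24, 9)·C(7, 2) = 27457584. Since P₁ is strictly southwest of P₂, a monotone path through both must visit P₁ then P₂; paths through both = C(21, 7)·C(3, 2)·C(7, 2) = 7325640. Avoid both = 84672315 − 24418800 − 27457584 + 7325640 = 40121571.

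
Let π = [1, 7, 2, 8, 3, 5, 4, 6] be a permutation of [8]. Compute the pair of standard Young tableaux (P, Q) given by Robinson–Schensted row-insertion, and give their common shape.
P = [1, 2, 3, 4, 6] / [5, 8] / [7];  Q = [1, 2, 4, 6, 8] / [3, 5] / [7];  common shape = (5, 2, 1)

Row-insert the values π_1, π_2, … into P one at a time, bumping the leftmost entry strictly greater than the inserted value down to the next row. The recording tableau Q records, in position (i, j), the step at which that cell was added to P.
  Insert 1 (step 1): P = [1];  Q = [1]
  Insert 7 (step 2): P = [1, 7];  Q = [1, 2]
  Insert 2 (step 3): P = [1, 2] / [7];  Q = [1, 2] / [3]
  Insert 8 (step 4): P = [1, 2, 8] / [7];  Q = [1, 2, 4] / [3]
  Insert 3 (step 5): P = [1, 2, 3] / [7, 8];  Q = [1, 2, 4] / [3, 5]
  Insert 5 (step 6): P = [1, 2, 3, 5] / [7, 8];  Q = [1, 2, 4, 6] / [3, 5]
  Insert 4 (step 7): P = [1, 2, 3, 4] / [5, 8] / [7];  Q = [1, 2, 4, 6] / [3, 5] / [7]
  Insert 6 (step 8): P = [1, 2, 3, 4, 6] / [5, 8] / [7];  Q = [1, 2, 4, 6, 8] / [3, 5] / [7]
Final shape: (5, 2, 1).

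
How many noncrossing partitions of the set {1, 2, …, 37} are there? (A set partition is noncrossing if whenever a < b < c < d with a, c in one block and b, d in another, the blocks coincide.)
C_37 = 45950804324621742364

These noncrossing partitions are counted by the Catalan number C_n = (1/(n + 1)) · C(2n, n). For n = 37: C_37 = (1/38) · C(74, 37) = 1746130564335626209832/38 = 45950804324621742364.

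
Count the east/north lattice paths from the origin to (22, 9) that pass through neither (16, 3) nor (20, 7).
Number of paths = 14343519

Inclusion–exclusion. Total paths: C(31, 22) = 20160075. Through P₁: C(19, 16)·C(12, 6) = 895356. Through P₂: C(27, 20)·C(4, 2) = 5328180. Since P₁ is strictly southwest of P₂, a monotone path through both must visit P₁ then P₂; paths through both = C(19, 16)·C(8, 4)·C(4, 2) = 406980. Avoid both = 20160075 − 895356 − 5328180 + 406980 = 14343519.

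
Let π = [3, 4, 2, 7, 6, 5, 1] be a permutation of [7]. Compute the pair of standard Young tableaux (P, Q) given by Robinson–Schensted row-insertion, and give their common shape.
P = [1, 4, 5] / [2, 6] / [3] / [7];  Q = [1, 2, 4] / [3, 5] / [6] / [7];  common shape = (3, 2, 1, 1)

Row-insert the values π_1, π_2, … into P one at a time, bumping the leftmost entry strictly greater than the inserted value down to the next row. The recording tableau Q records, in position (i, j), the step at which that cell was added to P.
  Insert 3 (step 1): P = [3];  Q = [1]
  Insert 4 (step 2): P = [3, 4];  Q = [1, 2]
  Insert 2 (step 3): P = [2, 4] / [3];  Q = [1, 2] / [3]
  Insert 7 (step 4): P = [2, 4, 7] / [3];  Q = [1, 2, 4] / [3]
  Insert 6 (step 5): P = [2, 4, 6] / [3, 7];  Q = [1, 2, 4] / [3, 5]
  Insert 5 (step 6): P = [2, 4, 5] / [3, 6] / [7];  Q = [1, 2, 4] / [3, 5] / [6]
  Insert 1 (step 7): P = [1, 4, 5] / [2, 6] / [3] / [7];  Q = [1, 2, 4] / [3, 5] / [6] / [7]
Final shape: (3, 2, 1, 1).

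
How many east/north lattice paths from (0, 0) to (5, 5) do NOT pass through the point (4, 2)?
Number of paths = 192

Total paths from (0, 0) to (5, 5): C(10, 5) = 252. Paths through (4, 2): (paths (0, 0) → (4, 2)) × (paths (4, 2) → (5, 5)) = C(6, 4) · C(4, 1) = 15 · 4 = 60. Avoidance count = 252 − 60 = 192.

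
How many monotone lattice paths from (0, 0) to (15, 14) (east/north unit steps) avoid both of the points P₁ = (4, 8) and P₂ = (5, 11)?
Number of paths = 70749672

Inclusion–exclusion. Total paths: C(29, 15) = 77558760. Through P₁: C(12, 4)·C(17, 11) = 6126120. Through P₂: C(16, 5)·C(13, 10) = 1249248. Since P₁ is strictly southwest of P₂, a monotone path through both must visit P₁ then P₂; paths through both = C(12, 4)·C(4, 1)·C(13, 10) = 566280. Avoid both = 77558760 − 6126120 − 1249248 + 566280 = 70749672.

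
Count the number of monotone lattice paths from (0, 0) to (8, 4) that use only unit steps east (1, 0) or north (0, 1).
Number of paths = 495

A monotone lattice path from (0, 0) to (8, 4) consists of 8 east steps and 4 north steps in some order, so it is determined by which 8 of the 12 steps are east. The count is C(12, 8) = 495.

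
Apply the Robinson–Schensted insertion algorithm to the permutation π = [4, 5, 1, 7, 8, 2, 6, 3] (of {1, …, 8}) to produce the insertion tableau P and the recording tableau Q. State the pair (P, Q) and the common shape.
P = [1, 2, 3, 8] / [4, 5, 6] / [7];  Q = [1, 2, 4, 5] / [3, 6, 7] / [8];  common shape = (4, 3, 1)

Row-insert the values π_1, π_2, … into P one at a time, bumping the leftmost entry strictly greater than the inserted value down to the next row. The recording tableau Q records, in position (i, j), the step at which that cell was added to P.
  Insert 4 (step 1): P = [4];  Q = [1]
  Insert 5 (step 2): P = [4, 5];  Q = [1, 2]
  Insert 1 (step 3): P = [1, 5] / [4];  Q = [1, 2] / [3]
  Insert 7 (step 4): P = [1, 5, 7] / [4];  Q = [1, 2, 4] / [3]
  Insert 8 (step 5): P = [1, 5, 7, 8] / [4];  Q = [1, 2, 4, 5] / [3]
  Insert 2 (step 6): P = [1, 2, 7, 8] / [4, 5];  Q = [1, 2, 4, 5] / [3, 6]
  Insert 6 (step 7): P = [1, 2, 6, 8] / [4, 5, 7];  Q = [1, 2, 4, 5] / [3, 6, 7]
  Insert 3 (step 8): P = [1, 2, 3, 8] / [4, 5, 6] / [7];  Q = [1, 2, 4, 5] / [3, 6, 7] / [8]
Final shape: (4, 3, 1).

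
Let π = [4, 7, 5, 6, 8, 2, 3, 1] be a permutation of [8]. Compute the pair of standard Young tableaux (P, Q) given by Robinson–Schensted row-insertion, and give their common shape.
P = [1, 3, 6, 8] / [2, 5] / [4] / [7];  Q = [1, 2, 4, 5] / [3, 7] / [6] / [8];  common shape = (4, 2, 1, 1)

Row-insert the values π_1, π_2, … into P one at a time, bumping the leftmost entry strictly greater than the inserted value down to the next row. The recording tableau Q records, in position (i, j), the step at which that cell was added to P.
  Insert 4 (step 1): P = [4];  Q = [1]
  Insert 7 (step 2): P = [4, 7];  Q = [1, 2]
  Insert 5 (step 3): P = [4, 5] / [7];  Q = [1, 2] / [3]
  Insert 6 (step 4): P = [4, 5, 6] / [7];  Q = [1, 2, 4] / [3]
  Insert 8 (step 5): P = [4, 5, 6, 8] / [7];  Q = [1, 2, 4, 5] / [3]
  Insert 2 (step 6): P = [2, 5, 6, 8] / [4] / [7];  Q = [1, 2, 4, 5] / [3] / [6]
  Insert 3 (step 7): P = [2, 3, 6, 8] / [4, 5] / [7];  Q = [1, 2, 4, 5] / [3, 7] / [6]
  Insert 1 (step 8): P = [1, 3, 6, 8] / [2, 5] / [4] / [7];  Q = [1, 2, 4, 5] / [3, 7] / [6] / [8]
Final shape: (4, 2, 1, 1).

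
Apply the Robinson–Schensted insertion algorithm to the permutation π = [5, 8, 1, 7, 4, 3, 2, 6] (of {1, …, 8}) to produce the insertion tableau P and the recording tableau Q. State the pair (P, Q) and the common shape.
P = [1, 2, 6] / [3, 7] / [4] / [5] / [8];  Q = [1, 2, 8] / [3, 4] / [5] / [6] / [7];  common shape = (3, 2, 1, 1, 1)

Row-insert the values π_1, π_2, … into P one at a time, bumping the leftmost entry strictly greater than the inserted value down to the next row. The recording tableau Q records, in position (i, j), the step at which that cell was added to P.
  Insert 5 (step 1): P = [5];  Q = [1]
  Insert 8 (step 2): P = [5, 8];  Q = [1, 2]
  Insert 1 (step 3): P = [1, 8] / [5];  Q = [1, 2] / [3]
  Insert 7 (step 4): P = [1, 7] / [5, 8];  Q = [1, 2] / [3, 4]
  Insert 4 (step 5): P = [1, 4] / [5, 7] / [8];  Q = [1, 2] / [3, 4] / [5]
  Insert 3 (step 6): P = [1, 3] / [4, 7] / [5] / [8];  Q = [1, 2] / [3, 4] / [5] / [6]
  Insert 2 (step 7): P = [1, 2] / [3, 7] / [4] / [5] / [8];  Q = [1, 2] / [3, 4] / [5] / [6] / [7]
  Insert 6 (step 8): P = [1, 2, 6] / [3, 7] / [4] / [5] / [8];  Q = [1, 2, 8] / [3, 4] / [5] / [6] / [7]
Final shape: (3, 2, 1, 1, 1).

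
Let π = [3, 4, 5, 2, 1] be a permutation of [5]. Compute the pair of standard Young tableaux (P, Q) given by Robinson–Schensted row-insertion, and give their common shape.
P = [1, 4, 5] / [2] / [3];  Q = [1, 2, 3] / [4] / [5];  common shape = (3, 1, 1)

Row-insert the values π_1, π_2, … into P one at a time, bumping the leftmost entry strictly greater than the inserted value down to the next row. The recording tableau Q records, in position (i, j), the step at which that cell was added to P.
  Insert 3 (step 1): P = [3];  Q = [1]
  Insert 4 (step 2): P = [3, 4];  Q = [1, 2]
  Insert 5 (step 3): P = [3, 4, 5];  Q = [1, 2, 3]
  Insert 2 (step 4): P = [2, 4, 5] / [3];  Q = [1, 2, 3] / [4]
  Insert 1 (step 5): P = [1, 4, 5] / [2] / [3];  Q = [1, 2, 3] / [4] / [5]
Final shape: (3, 1, 1).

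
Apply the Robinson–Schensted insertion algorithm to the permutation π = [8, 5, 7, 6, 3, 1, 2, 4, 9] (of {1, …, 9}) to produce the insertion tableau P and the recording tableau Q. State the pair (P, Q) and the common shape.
P = [1, 2, 4, 9] / [3, 6] / [5] / [7] / [8];  Q = [1, 3, 8, 9] / [2, 7] / [4] / [5] / [6];  common shape = (4, 2, 1, 1, 1)

Row-insert the values π_1, π_2, … into P one at a time, bumping the leftmost entry strictly greater than the inserted value down to the next row. The recording tableau Q records, in position (i, j), the step at which that cell was added to P.
  Insert 8 (step 1): P = [8];  Q = [1]
  Insert 5 (step 2): P = [5] / [8];  Q = [1] / [2]
  Insert 7 (step 3): P = [5, 7] / [8];  Q = [1, 3] / [2]
  Insert 6 (step 4): P = [5, 6] / [7] / [8];  Q = [1, 3] / [2] / [4]
  Insert 3 (step 5): P = [3, 6] / [5] / [7] / [8];  Q = [1, 3] / [2] / [4] / [5]
  Insert 1 (step 6): P = [1, 6] / [3] / [5] / [7] / [8];  Q = [1, 3] / [2] / [4] / [5] / [6]
  Insert 2 (step 7): P = [1, 2] / [3, 6] / [5] / [7] / [8];  Q = [1, 3] / [2, 7] / [4] / [5] / [6]
  Insert 4 (step 8): P = [1, 2, 4] / [3, 6] / [5] / [7] / [8];  Q = [1, 3, 8] / [2, 7] / [4] / [5] / [6]
  Insert 9 (step 9): P = [1, 2, 4, 9] / [3, 6] / [5] / [7] / [8];  Q = [1, 3, 8, 9] / [2, 7] / [4] / [5] / [6]
Final shape: (4, 2, 1, 1, 1).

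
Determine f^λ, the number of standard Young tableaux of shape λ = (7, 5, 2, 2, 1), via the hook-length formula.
# SYT of shape (7, 5, 2, 2, 1) = 2165800

Hook-length formula: f^λ = n! / Π hook(c), product over all cells c of the Young diagram. For λ = (7, 5, 2, 2, 1), n = 17 boxes. Hook lengths by row (left-to-right, top-to-bottom): [11, 9, 6, 5, 4, 2, 1]; [8, 6, 3, 2, 1]; [4, 2]; [3, 1]; [1]. Product of hooks = 164229120. So f^λ = 17! / 164229120 = 355687428096000 / 164229120 = 2165800.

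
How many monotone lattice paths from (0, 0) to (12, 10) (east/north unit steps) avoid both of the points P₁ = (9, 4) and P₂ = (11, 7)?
Number of paths = 487890

Inclusion–exclusion. Total paths: C(22, 12) = 646646. Through P₁: C(13, 9)·C(9, 3) = 60060. Through P₂: C(18, 11)·C(4, 1) = 127296. Since P₁ is strictly southwest of P₂, a monotone path through both must visit P₁ then P₂; paths through both = C(13, 9)·C(5, 2)·C(4, 1) = 28600. Avoid both = 646646 − 60060 − 127296 + 28600 = 487890.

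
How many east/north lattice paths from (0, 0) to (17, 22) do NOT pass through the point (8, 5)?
Number of paths = 46999821960

Total paths from (0, 0) to (17, 22): C(39, 17) = 51021117810. Paths through (8, 5): (paths (0, 0) → (8, 5)) × (paths (8, 5) → (17, 22)) = C(13, 8) · C(26, 9) = 1287 · 3124550 = 4021295850. Avoidance count = 51021117810 − 4021295850 = 46999821960.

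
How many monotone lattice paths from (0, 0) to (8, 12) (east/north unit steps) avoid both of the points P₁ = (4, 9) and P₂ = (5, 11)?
Number of paths = 92053

Inclusion–exclusion. Total paths: C(20, 8) = 125970. Through P₁: C(13, 4)·C(7, 4) = 25025. Through P₂: C(16, 5)·C(4, 3) = 17472. Since P₁ is strictly southwest of P₂, a monotone path through both must visit P₁ then P₂; paths through both = C(13, 4)·C(3, 1)·C(4, 3) = 8580. Avoid both = 125970 − 25025 − 17472 + 8580 = 92053.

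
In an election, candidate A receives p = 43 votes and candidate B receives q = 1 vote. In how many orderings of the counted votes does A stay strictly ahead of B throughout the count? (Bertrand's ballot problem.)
Strict-lead orderings = 42

Total orderings of the 44 votes with 43 for A: C(44, 43) = 44. By the Bertrand ballot formula (Cycle Lemma / reflection principle), the number of orderings in which A is strictly ahead of B throughout is (p − q)/(p + q) · C(p + q, p) = (43 − 1)/(43 + 1) · 44 = 42.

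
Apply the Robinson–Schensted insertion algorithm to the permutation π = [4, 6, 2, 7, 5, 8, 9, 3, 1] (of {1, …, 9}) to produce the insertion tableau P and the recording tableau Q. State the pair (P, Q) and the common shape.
P = [1, 3, 7, 8, 9] / [2, 5] / [4] / [6];  Q = [1, 2, 4, 6, 7] / [3, 5] / [8] / [9];  common shape = (5, 2, 1, 1)

Row-insert the values π_1, π_2, … into P one at a time, bumping the leftmost entry strictly greater than the inserted value down to the next row. The recording tableau Q records, in position (i, j), the step at which that cell was added to P.
  Insert 4 (step 1): P = [4];  Q = [1]
  Insert 6 (step 2): P = [4, 6];  Q = [1, 2]
  Insert 2 (step 3): P = [2, 6] / [4];  Q = [1, 2] / [3]
  Insert 7 (step 4): P = [2, 6, 7] / [4];  Q = [1, 2, 4] / [3]
  Insert 5 (step 5): P = [2, 5, 7] / [4, 6];  Q = [1, 2, 4] / [3, 5]
  Insert 8 (step 6): P = [2, 5, 7, 8] / [4, 6];  Q = [1, 2, 4, 6] / [3, 5]
  Insert 9 (step 7): P = [2, 5, 7, 8, 9] / [4, 6];  Q = [1, 2, 4, 6, 7] / [3, 5]
  Insert 3 (step 8): P = [2, 3, 7, 8, 9] / [4, 5] / [6];  Q = [1, 2, 4, 6, 7] / [3, 5] / [8]
  Insert 1 (step 9): P = [1, 3, 7, 8, 9] / [2, 5] / [4] / [6];  Q = [1, 2, 4, 6, 7] / [3, 5] / [8] / [9]
Final shape: (5, 2, 1, 1).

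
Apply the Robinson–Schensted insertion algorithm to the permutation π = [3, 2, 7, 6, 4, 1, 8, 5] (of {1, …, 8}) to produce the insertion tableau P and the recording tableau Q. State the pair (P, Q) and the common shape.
P = [1, 4, 5] / [2, 6, 8] / [3] / [7];  Q = [1, 3, 7] / [2, 4, 8] / [5] / [6];  common shape = (3, 3, 1, 1)

Row-insert the values π_1, π_2, … into P one at a time, bumping the leftmost entry strictly greater than the inserted value down to the next row. The recording tableau Q records, in position (i, j), the step at which that cell was added to P.
  Insert 3 (step 1): P = [3];  Q = [1]
  Insert 2 (step 2): P = [2] / [3];  Q = [1] / [2]
  Insert 7 (step 3): P = [2, 7] / [3];  Q = [1, 3] / [2]
  Insert 6 (step 4): P = [2, 6] / [3, 7];  Q = [1, 3] / [2, 4]
  Insert 4 (step 5): P = [2, 4] / [3, 6] / [7];  Q = [1, 3] / [2, 4] / [5]
  Insert 1 (step 6): P = [1, 4] / [2, 6] / [3] / [7];  Q = [1, 3] / [2, 4] / [5] / [6]
  Insert 8 (step 7): P = [1, 4, 8] / [2, 6] / [3] / [7];  Q = [1, 3, 7] / [2, 4] / [5] / [6]
  Insert 5 (step 8): P = [1, 4, 5] / [2, 6, 8] / [3] / [7];  Q = [1, 3, 7] / [2, 4, 8] / [5] / [6]
Final shape: (3, 3, 1, 1).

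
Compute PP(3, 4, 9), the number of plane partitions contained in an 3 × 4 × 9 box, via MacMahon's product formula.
PP(3, 4, 9) = 13026013

Evaluate the triple product over i = 1..3, j = 1..4, k = 1..9. The factors are (2/1) · (3/2) · (4/3) · (5/4) · (6/5) · (7/6) · (8/7) · (9/8) · … (108 factors total). The numerators and denominators telescope so the product is an integer; carrying out the multiplication exactly gives PP(3, 4, 9) = 13026013.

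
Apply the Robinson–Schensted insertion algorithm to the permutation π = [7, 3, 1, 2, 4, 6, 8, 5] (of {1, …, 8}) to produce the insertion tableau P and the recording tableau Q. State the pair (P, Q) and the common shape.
P = [1, 2, 4, 5, 8] / [3, 6] / [7];  Q = [1, 4, 5, 6, 7] / [2, 8] / [3];  common shape = (5, 2, 1)

Row-insert the values π_1, π_2, … into P one at a time, bumping the leftmost entry strictly greater than the inserted value down to the next row. The recording tableau Q records, in position (i, j), the step at which that cell was added to P.
  Insert 7 (step 1): P = [7];  Q = [1]
  Insert 3 (step 2): P = [3] / [7];  Q = [1] / [2]
  Insert 1 (step 3): P = [1] / [3] / [7];  Q = [1] / [2] / [3]
  Insert 2 (step 4): P = [1, 2] / [3] / [7];  Q = [1, 4] / [2] / [3]
  Insert 4 (step 5): P = [1, 2, 4] / [3] / [7];  Q = [1, 4, 5] / [2] / [3]
  Insert 6 (step 6): P = [1, 2, 4, 6] / [3] / [7];  Q = [1, 4, 5, 6] / [2] / [3]
  Insert 8 (step 7): P = [1, 2, 4, 6, 8] / [3] / [7];  Q = [1, 4, 5, 6, 7] / [2] / [3]
  Insert 5 (step 8): P = [1, 2, 4, 5, 8] / [3, 6] / [7];  Q = [1, 4, 5, 6, 7] / [2, 8] / [3]
Final shape: (5, 2, 1).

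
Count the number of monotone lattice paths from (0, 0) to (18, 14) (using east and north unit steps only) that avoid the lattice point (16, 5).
Number of paths = 470316405

Total paths from (0, 0) to (18, 14): C(32, 18) = 471435600. Paths through (16, 5): (paths (0, 0) → (16, 5)) × (paths (16, 5) → (18, 14)) = C(21, 16) · C(11, 2) = 20349 · 55 = 1119195. Avoidance count = 471435600 − 1119195 = 470316405.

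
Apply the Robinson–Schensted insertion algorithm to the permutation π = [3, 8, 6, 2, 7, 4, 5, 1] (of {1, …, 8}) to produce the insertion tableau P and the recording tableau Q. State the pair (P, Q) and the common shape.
P = [1, 4, 5] / [2, 6, 7] / [3] / [8];  Q = [1, 2, 5] / [3, 6, 7] / [4] / [8];  common shape = (3, 3, 1, 1)

Row-insert the values π_1, π_2, … into P one at a time, bumping the leftmost entry strictly greater than the inserted value down to the next row. The recording tableau Q records, in position (i, j), the step at which that cell was added to P.
  Insert 3 (step 1): P = [3];  Q = [1]
  Insert 8 (step 2): P = [3, 8];  Q = [1, 2]
  Insert 6 (step 3): P = [3, 6] / [8];  Q = [1, 2] / [3]
  Insert 2 (step 4): P = [2, 6] / [3] / [8];  Q = [1, 2] / [3] / [4]
  Insert 7 (step 5): P = [2, 6, 7] / [3] / [8];  Q = [1, 2, 5] / [3] / [4]
  Insert 4 (step 6): P = [2, 4, 7] / [3, 6] / [8];  Q = [1, 2, 5] / [3, 6] / [4]
  Insert 5 (step 7): P = [2, 4, 5] / [3, 6, 7] / [8];  Q = [1, 2, 5] / [3, 6, 7] / [4]
  Insert 1 (step 8): P = [1, 4, 5] / [2, 6, 7] / [3] / [8];  Q = [1, 2, 5] / [3, 6, 7] / [4] / [8]
Final shape: (3, 3, 1, 1).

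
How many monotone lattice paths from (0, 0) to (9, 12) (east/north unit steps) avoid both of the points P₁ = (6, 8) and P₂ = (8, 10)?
Number of paths = 111605

Inclusion–exclusion. Total paths: C(21, 9) = 293930. Through P₁: C(14, 6)·C(7, 3) = 105105. Through P₂: C(18, 8)·C(3, 1) = 131274. Since P₁ is strictly southwest of P₂, a monotone path through both must visit P₁ then P₂; paths through both = C(14, 6)·C(4, 2)·C(3, 1) = 54054. Avoid both = 293930 − 105105 − 131274 + 54054 = 111605.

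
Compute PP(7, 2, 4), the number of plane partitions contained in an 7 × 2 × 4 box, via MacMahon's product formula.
PP(7, 2, 4) = 32670

Evaluate the triple product over i = 1..7, j = 1..2, k = 1..4. The factors are (2/1) · (3/2) · (4/3) · (5/4) · (3/2) · (4/3) · (5/4) · (6/5) · … (56 factors total). The numerators and denominators telescope so the product is an integer; carrying out the multiplication exactly gives PP(7, 2, 4) = 32670.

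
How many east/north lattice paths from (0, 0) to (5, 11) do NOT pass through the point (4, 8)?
Number of paths = 2388

Total paths from (0, 0) to (5, 11): C(16, 5) = 4368. Paths through (4, 8): (paths (0, 0) → (4, 8)) × (paths (4, 8) → (5, 11)) = C(12, 4) · C(4, 1) = 495 · 4 = 1980. Avoidance count = 4368 − 1980 = 2388.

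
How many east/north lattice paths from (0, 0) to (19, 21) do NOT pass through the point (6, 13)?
Number of paths = 125761317720

Total paths from (0, 0) to (19, 21): C(40, 19) = 131282408400. Paths through (6, 13): (paths (0, 0) → (6, 13)) × (paths (6, 13) → (19, 21)) = C(19, 6) · C(21, 13) = 27132 · 203490 = 5521090680. Avoidance count = 131282408400 − 5521090680 = 125761317720.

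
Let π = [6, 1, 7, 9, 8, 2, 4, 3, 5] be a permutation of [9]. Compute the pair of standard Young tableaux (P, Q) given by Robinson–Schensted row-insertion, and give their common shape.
P = [1, 2, 3, 5] / [4, 7, 8] / [6] / [9];  Q = [1, 3, 4, 9] / [2, 5, 7] / [6] / [8];  common shape = (4, 3, 1, 1)

Row-insert the values π_1, π_2, … into P one at a time, bumping the leftmost entry strictly greater than the inserted value down to the next row. The recording tableau Q records, in position (i, j), the step at which that cell was added to P.
  Insert 6 (step 1): P = [6];  Q = [1]
  Insert 1 (step 2): P = [1] / [6];  Q = [1] / [2]
  Insert 7 (step 3): P = [1, 7] / [6];  Q = [1, 3] / [2]
  Insert 9 (step 4): P = [1, 7, 9] / [6];  Q = [1, 3, 4] / [2]
  Insert 8 (step 5): P = [1, 7, 8] / [6, 9];  Q = [1, 3, 4] / [2, 5]
  Insert 2 (step 6): P = [1, 2, 8] / [6, 7] / [9];  Q = [1, 3, 4] / [2, 5] / [6]
  Insert 4 (step 7): P = [1, 2, 4] / [6, 7, 8] / [9];  Q = [1, 3, 4] / [2, 5, 7] / [6]
  Insert 3 (step 8): P = [1, 2, 3] / [4, 7, 8] / [6] / [9];  Q = [1, 3, 4] / [2, 5, 7] / [6] / [8]
  Insert 5 (step 9): P = [1, 2, 3, 5] / [4, 7, 8] / [6] / [9];  Q = [1, 3, 4, 9] / [2, 5, 7] / [6] / [8]
Final shape: (4, 3, 1, 1).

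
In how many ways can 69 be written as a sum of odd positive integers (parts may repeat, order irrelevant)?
p_odd(69) = 27130

Enumerate partitions using only odd parts via the recurrence o(n, m) = o(n, m−2) + o(n−m, m) over odd m, starting from the largest odd part ≤ n. This gives p_odd(69) = 27130. (Euler's theorem: equals the count of distinct-part partitions.)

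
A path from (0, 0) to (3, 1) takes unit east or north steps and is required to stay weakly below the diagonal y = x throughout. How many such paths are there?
Number of paths = 3

By the reflection principle (André's argument), the number of monotone paths to (3, 1) with n ≤ m that never go above y = x is C(4, 3) − C(4, 4) = 4 − 1 = 3.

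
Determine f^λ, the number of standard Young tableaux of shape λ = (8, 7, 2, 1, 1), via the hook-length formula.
# SYT of shape (8, 7, 2, 1, 1) = 6651216

Hook-length formula: f^λ = n! / Π hook(c), product over all cells c of the Young diagram. For λ = (8, 7, 2, 1, 1), n = 19 boxes. Hook lengths by row (left-to-right, top-to-bottom): [12, 9, 7, 6, 5, 4, 3, 1]; [10, 7, 5, 4, 3, 2, 1]; [4, 1]; [2]; [1]. Product of hooks = 18289152000. So f^λ = 19! / 18289152000 = 121645100408832000 / 18289152000 = 6651216.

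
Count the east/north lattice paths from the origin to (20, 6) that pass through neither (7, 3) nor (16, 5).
Number of paths = 94285

Inclusion–exclusion. Total paths: C(26, 20) = 230230. Through P₁: C(10, 7)·C(16, 13) = 67200. Through P₂: C(21, 16)·C(5, 4) = 101745. Since P₁ is strictly southwest of P₂, a monotone path through both must visit P₁ then P₂; paths through both = C(10, 7)·C(11, 9)·C(5, 4) = 33000. Avoid both = 230230 − 67200 − 101745 + 33000 = 94285.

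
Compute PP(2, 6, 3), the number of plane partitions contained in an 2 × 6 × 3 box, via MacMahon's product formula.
PP(2, 6, 3) = 2520

Evaluate the triple product over i = 1..2, j = 1..6, k = 1..3. The factors are (2/1) · (3/2) · (4/3) · (3/2) · (4/3) · (5/4) · (4/3) · (5/4) · … (36 factors total). The numerators and denominators telescope so the product is an integer; carrying out the multiplication exactly gives PP(2, 6, 3) = 2520.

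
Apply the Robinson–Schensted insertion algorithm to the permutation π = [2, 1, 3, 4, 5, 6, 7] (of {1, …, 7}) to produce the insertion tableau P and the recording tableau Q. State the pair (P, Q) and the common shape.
P = [1, 3, 4, 5, 6, 7] / [2];  Q = [1, 3, 4, 5, 6, 7] / [2];  common shape = (6, 1)

Row-insert the values π_1, π_2, … into P one at a time, bumping the leftmost entry strictly greater than the inserted value down to the next row. The recording tableau Q records, in position (i, j), the step at which that cell was added to P.
  Insert 2 (step 1): P = [2];  Q = [1]
  Insert 1 (step 2): P = [1] / [2];  Q = [1] / [2]
  Insert 3 (step 3): P = [1, 3] / [2];  Q = [1, 3] / [2]
  Insert 4 (step 4): P = [1, 3, 4] / [2];  Q = [1, 3, 4] / [2]
  Insert 5 (step 5): P = [1, 3, 4, 5] / [2];  Q = [1, 3, 4, 5] / [2]
  Insert 6 (step 6): P = [1, 3, 4, 5, 6] / [2];  Q = [1, 3, 4, 5, 6] / [2]
  Insert 7 (step 7): P = [1, 3, 4, 5, 6, 7] / [2];  Q = [1, 3, 4, 5, 6, 7] / [2]
Final shape: (6, 1).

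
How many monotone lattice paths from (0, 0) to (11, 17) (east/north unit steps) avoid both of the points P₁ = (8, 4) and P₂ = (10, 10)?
Number of paths = 19829812

Inclusion–exclusion. Total paths: C(28, 11) = 21474180. Through P₁: C(12, 8)·C(16, 3) = 277200. Through P₂: C(20, 10)·C(8, 1) = 1478048. Since P₁ is strictly southwest of P₂, a monotone path through both must visit P₁ then P₂; paths through both = C(12, 8)·C(8, 2)·C(8, 1) = 110880. Avoid both = 21474180 − 277200 − 1478048 + 110880 = 19829812.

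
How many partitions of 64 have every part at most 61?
p(64, parts ≤ 61) = 1741626

Use the recurrence p(n, m) = p(n, m−1) + p(n−m, m): either the largest part is < m (count p(n, m−1)) or the largest part is exactly m (remove one copy of m, count p(n−m, m)). With p(0, ·) = 1 this gives p(64, parts ≤ 61) = 1741626. (By conjugating Young diagrams, this also counts partitions of 64 into at most 61 parts.)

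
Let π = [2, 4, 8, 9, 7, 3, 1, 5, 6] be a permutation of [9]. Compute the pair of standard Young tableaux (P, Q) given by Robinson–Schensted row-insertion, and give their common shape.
P = [1, 3, 5, 6] / [2, 7, 9] / [4] / [8];  Q = [1, 2, 3, 4] / [5, 8, 9] / [6] / [7];  common shape = (4, 3, 1, 1)

Row-insert the values π_1, π_2, … into P one at a time, bumping the leftmost entry strictly greater than the inserted value down to the next row. The recording tableau Q records, in position (i, j), the step at which that cell was added to P.
  Insert 2 (step 1): P = [2];  Q = [1]
  Insert 4 (step 2): P = [2, 4];  Q = [1, 2]
  Insert 8 (step 3): P = [2, 4, 8];  Q = [1, 2, 3]
  Insert 9 (step 4): P = [2, 4, 8, 9];  Q = [1, 2, 3, 4]
  Insert 7 (step 5): P = [2, 4, 7, 9] / [8];  Q = [1, 2, 3, 4] / [5]
  Insert 3 (step 6): P = [2, 3, 7, 9] / [4] / [8];  Q = [1, 2, 3, 4] / [5] / [6]
  Insert 1 (step 7): P = [1, 3, 7, 9] / [2] / [4] / [8];  Q = [1, 2, 3, 4] / [5] / [6] / [7]
  Insert 5 (step 8): P = [1, 3, 5, 9] / [2, 7] / [4] / [8];  Q = [1, 2, 3, 4] / [5, 8] / [6] / [7]
  Insert 6 (step 9): P = [1, 3, 5, 6] / [2, 7, 9] / [4] / [8];  Q = [1, 2, 3, 4] / [5, 8, 9] / [6] / [7]
Final shape: (4, 3, 1, 1).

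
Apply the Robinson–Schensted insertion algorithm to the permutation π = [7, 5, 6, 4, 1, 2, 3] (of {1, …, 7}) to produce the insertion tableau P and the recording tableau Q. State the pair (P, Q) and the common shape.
P = [1, 2, 3] / [4, 6] / [5] / [7];  Q = [1, 3, 7] / [2, 6] / [4] / [5];  common shape = (3, 2, 1, 1)

Row-insert the values π_1, π_2, … into P one at a time, bumping the leftmost entry strictly greater than the inserted value down to the next row. The recording tableau Q records, in position (i, j), the step at which that cell was added to P.
  Insert 7 (step 1): P = [7];  Q = [1]
  Insert 5 (step 2): P = [5] / [7];  Q = [1] / [2]
  Insert 6 (step 3): P = [5, 6] / [7];  Q = [1, 3] / [2]
  Insert 4 (step 4): P = [4, 6] / [5] / [7];  Q = [1, 3] / [2] / [4]
  Insert 1 (step 5): P = [1, 6] / [4] / [5] / [7];  Q = [1, 3] / [2] / [4] / [5]
  Insert 2 (step 6): P = [1, 2] / [4, 6] / [5] / [7];  Q = [1, 3] / [2, 6] / [4] / [5]
  Insert 3 (step 7): P = [1, 2, 3] / [4, 6] / [5] / [7];  Q = [1, 3, 7] / [2, 6] / [4] / [5]
Final shape: (3, 2, 1, 1).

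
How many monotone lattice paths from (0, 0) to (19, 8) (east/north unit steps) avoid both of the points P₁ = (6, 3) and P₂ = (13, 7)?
Number of paths = 1151763

Inclusion–exclusion. Total paths: C(27, 19) = 2220075. Through P₁: C(9, 6)·C(18, 13) = 719712. Through P₂: C(20, 13)·C(7, 6) = 542640. Since P₁ is strictly southwest of P₂, a monotone path through both must visit P₁ then P₂; paths through both = C(9, 6)·C(11, 7)·C(7, 6) = 194040. Avoid both = 2220075 − 719712 − 542640 + 194040 = 1151763.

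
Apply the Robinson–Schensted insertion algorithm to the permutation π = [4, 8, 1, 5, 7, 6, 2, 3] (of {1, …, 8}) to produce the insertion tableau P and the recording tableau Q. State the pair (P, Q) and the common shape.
P = [1, 2, 3] / [4, 5, 6] / [7] / [8];  Q = [1, 2, 5] / [3, 4, 8] / [6] / [7];  common shape = (3, 3, 1, 1)

Row-insert the values π_1, π_2, … into P one at a time, bumping the leftmost entry strictly greater than the inserted value down to the next row. The recording tableau Q records, in position (i, j), the step at which that cell was added to P.
  Insert 4 (step 1): P = [4];  Q = [1]
  Insert 8 (step 2): P = [4, 8];  Q = [1, 2]
  Insert 1 (step 3): P = [1, 8] / [4];  Q = [1, 2] / [3]
  Insert 5 (step 4): P = [1, 5] / [4, 8];  Q = [1, 2] / [3, 4]
  Insert 7 (step 5): P = [1, 5, 7] / [4, 8];  Q = [1, 2, 5] / [3, 4]
  Insert 6 (step 6): P = [1, 5, 6] / [4, 7] / [8];  Q = [1, 2, 5] / [3, 4] / [6]
  Insert 2 (step 7): P = [1, 2, 6] / [4, 5] / [7] / [8];  Q = [1, 2, 5] / [3, 4] / [6] / [7]
  Insert 3 (step 8): P = [1, 2, 3] / [4, 5, 6] / [7] / [8];  Q = [1, 2, 5] / [3, 4, 8] / [6] / [7]
Final shape: (3, 3, 1, 1).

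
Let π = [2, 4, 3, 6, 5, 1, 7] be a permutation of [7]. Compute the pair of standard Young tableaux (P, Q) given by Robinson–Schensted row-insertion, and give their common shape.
P = [1, 3, 5, 7] / [2, 6] / [4];  Q = [1, 2, 4, 7] / [3, 5] / [6];  common shape = (4, 2, 1)

Row-insert the values π_1, π_2, … into P one at a time, bumping the leftmost entry strictly greater than the inserted value down to the next row. The recording tableau Q records, in position (i, j), the step at which that cell was added to P.
  Insert 2 (step 1): P = [2];  Q = [1]
  Insert 4 (step 2): P = [2, 4];  Q = [1, 2]
  Insert 3 (step 3): P = [2, 3] / [4];  Q = [1, 2] / [3]
  Insert 6 (step 4): P = [2, 3, 6] / [4];  Q = [1, 2, 4] / [3]
  Insert 5 (step 5): P = [2, 3, 5] / [4, 6];  Q = [1, 2, 4] / [3, 5]
  Insert 1 (step 6): P = [1, 3, 5] / [2, 6] / [4];  Q = [1, 2, 4] / [3, 5] / [6]
  Insert 7 (step 7): P = [1, 3, 5, 7] / [2, 6] / [4];  Q = [1, 2, 4, 7] / [3, 5] / [6]
Final shape: (4, 2, 1).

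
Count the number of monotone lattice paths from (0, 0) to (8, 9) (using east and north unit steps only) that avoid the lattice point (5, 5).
Number of paths = 15490

Total paths from (0, 0) to (8, 9): C(17, 8) = 24310. Paths through (5, 5): (paths (0, 0) → (5, 5)) × (paths (5, 5) → (8, 9)) = C(10, 5) · C(7, 3) = 252 · 35 = 8820. Avoidance count = 24310 − 8820 = 15490.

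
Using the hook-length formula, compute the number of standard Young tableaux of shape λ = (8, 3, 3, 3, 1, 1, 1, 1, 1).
# SYT of shape (8, 3, 3, 3, 1, 1, 1, 1, 1) = 522813291

Hook-length formula: f^λ = n! / Π hook(c), product over all cells c of the Young diagram. For λ = (8, 3, 3, 3, 1, 1, 1, 1, 1), n = 22 boxes. Hook lengths by row (left-to-right, top-to-bottom): [16, 10, 9, 5, 4, 3, 2, 1]; [10, 4, 3]; [9, 3, 2]; [8, 2, 1]; [5]; [4]; [3]; [2]; [1]. Product of hooks = 2149908480000. So f^λ = 22! / 2149908480000 = 1124000727777607680000 / 2149908480000 = 522813291.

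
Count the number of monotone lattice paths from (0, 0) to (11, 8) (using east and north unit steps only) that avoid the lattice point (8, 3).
Number of paths = 66342

Total paths from (0, 0) to (11, 8): C(19, 11) = 75582. Paths through (8, 3): (paths (0, 0) → (8, 3)) × (paths (8, 3) → (11, 8)) = C(11, 8) · C(8, 3) = 165 · 56 = 9240. Avoidance count = 75582 − 9240 = 66342.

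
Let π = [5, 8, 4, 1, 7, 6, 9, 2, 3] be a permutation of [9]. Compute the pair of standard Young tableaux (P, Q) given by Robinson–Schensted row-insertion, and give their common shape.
P = [1, 2, 3] / [4, 6, 9] / [5, 7] / [8];  Q = [1, 2, 7] / [3, 5, 9] / [4, 6] / [8];  common shape = (3, 3, 2, 1)

Row-insert the values π_1, π_2, … into P one at a time, bumping the leftmost entry strictly greater than the inserted value down to the next row. The recording tableau Q records, in position (i, j), the step at which that cell was added to P.
  Insert 5 (step 1): P = [5];  Q = [1]
  Insert 8 (step 2): P = [5, 8];  Q = [1, 2]
  Insert 4 (step 3): P = [4, 8] / [5];  Q = [1, 2] / [3]
  Insert 1 (step 4): P = [1, 8] / [4] / [5];  Q = [1, 2] / [3] / [4]
  Insert 7 (step 5): P = [1, 7] / [4, 8] / [5];  Q = [1, 2] / [3, 5] / [4]
  Insert 6 (step 6): P = [1, 6] / [4, 7] / [5, 8];  Q = [1, 2] / [3, 5] / [4, 6]
  Insert 9 (step 7): P = [1, 6, 9] / [4, 7] / [5, 8];  Q = [1, 2, 7] / [3, 5] / [4, 6]
  Insert 2 (step 8): P = [1, 2, 9] / [4, 6] / [5, 7] / [8];  Q = [1, 2, 7] / [3, 5] / [4, 6] / [8]
  Insert 3 (step 9): P = [1, 2, 3] / [4, 6, 9] / [5, 7] / [8];  Q = [1, 2, 7] / [3, 5, 9] / [4, 6] / [8]
Final shape: (3, 3, 2, 1).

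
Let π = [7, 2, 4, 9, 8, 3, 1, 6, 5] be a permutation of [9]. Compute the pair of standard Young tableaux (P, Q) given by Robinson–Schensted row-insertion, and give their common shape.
P = [1, 3, 5] / [2, 6] / [4, 8] / [7, 9];  Q = [1, 3, 4] / [2, 5] / [6, 8] / [7, 9];  common shape = (3, 2, 2, 2)

Row-insert the values π_1, π_2, … into P one at a time, bumping the leftmost entry strictly greater than the inserted value down to the next row. The recording tableau Q records, in position (i, j), the step at which that cell was added to P.
  Insert 7 (step 1): P = [7];  Q = [1]
  Insert 2 (step 2): P = [2] / [7];  Q = [1] / [2]
  Insert 4 (step 3): P = [2, 4] / [7];  Q = [1, 3] / [2]
  Insert 9 (step 4): P = [2, 4, 9] / [7];  Q = [1, 3, 4] / [2]
  Insert 8 (step 5): P = [2, 4, 8] / [7, 9];  Q = [1, 3, 4] / [2, 5]
  Insert 3 (step 6): P = [2, 3, 8] / [4, 9] / [7];  Q = [1, 3, 4] / [2, 5] / [6]
  Insert 1 (step 7): P = [1, 3, 8] / [2, 9] / [4] / [7];  Q = [1, 3, 4] / [2, 5] / [6] / [7]
  Insert 6 (step 8): P = [1, 3, 6] / [2, 8] / [4, 9] / [7];  Q = [1, 3, 4] / [2, 5] / [6, 8] / [7]
  Insert 5 (step 9): P = [1, 3, 5] / [2, 6] / [4, 8] / [7, 9];  Q = [1, 3, 4] / [2, 5] / [6, 8] / [7, 9]
Final shape: (3, 2, 2, 2).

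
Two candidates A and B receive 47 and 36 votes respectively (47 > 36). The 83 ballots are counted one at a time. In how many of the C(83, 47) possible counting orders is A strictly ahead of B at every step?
Strict-lead orderings = 54352131350789590358040

Total orderings of the 83 votes with 47 for A: C(83, 47) = 410111536555957818156120. By the Bertrand ballot formula (Cycle Lemma / reflection principle), the number of orderings in which A is strictly ahead of B throughout is (p − q)/(p + q) · C(p + q, p) = (47 − 36)/(47 + 36) · 410111536555957818156120 = 54352131350789590358040.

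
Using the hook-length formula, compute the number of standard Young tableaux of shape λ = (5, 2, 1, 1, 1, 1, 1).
# SYT of shape (5, 2, 1, 1, 1, 1, 1) = 1728

Hook-length formula: f^λ = n! / Π hook(c), product over all cells c of the Young diagram. For λ = (5, 2, 1, 1, 1, 1, 1), n = 12 boxes. Hook lengths by row (left-to-right, top-to-bottom): [11, 5, 3, 2, 1]; [7, 1]; [5]; [4]; [3]; [2]; [1]. Product of hooks = 277200. So f^λ = 12! / 277200 = 479001600 / 277200 = 1728.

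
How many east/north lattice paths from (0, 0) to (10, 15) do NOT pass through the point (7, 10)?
Number of paths = 2179672

Total paths from (0, 0) to (10, 15): C(25, 10) = 3268760. Paths through (7, 10): (paths (0, 0) → (7, 10)) × (paths (7, 10) → (10, 15)) = C(17, 7) · C(8, 3) = 19448 · 56 = 1089088. Avoidance count = 3268760 − 1089088 = 2179672.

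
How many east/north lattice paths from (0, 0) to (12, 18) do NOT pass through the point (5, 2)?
Number of paths = 81344928

Total paths from (0, 0) to (12, 18): C(30, 12) = 86493225. Paths through (5, 2): (paths (0, 0) → (5, 2)) × (paths (5, 2) → (12, 18)) = C(7, 5) · C(23, 7) = 21 · 245157 = 5148297. Avoidance count = 86493225 − 5148297 = 81344928.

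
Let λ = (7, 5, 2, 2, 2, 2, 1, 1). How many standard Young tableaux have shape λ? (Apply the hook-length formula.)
# SYT of shape (7, 5, 2, 2, 2, 2, 1, 1) = 1428499800

Hook-length formula: f^λ = n! / Π hook(c), product over all cells c of the Young diagram. For λ = (7, 5, 2, 2, 2, 2, 1, 1), n = 22 boxes. Hook lengths by row (left-to-right, top-to-bottom): [14, 11, 6, 5, 4, 2, 1]; [11, 8, 3, 2, 1]; [7, 4]; [6, 3]; [5, 2]; [4, 1]; [2]; [1]. Product of hooks = 786839961600. So f^λ = 22! / 786839961600 = 1124000727777607680000 / 786839961600 = 1428499800.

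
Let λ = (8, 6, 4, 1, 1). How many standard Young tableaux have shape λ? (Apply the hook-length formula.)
# SYT of shape (8, 6, 4, 1, 1) = 64664600

Hook-length formula: f^λ = n! / Π hook(c), product over all cells c of the Young diagram. For λ = (8, 6, 4, 1, 1), n = 20 boxes. Hook lengths by row (left-to-right, top-to-bottom): [12, 9, 8, 7, 5, 4, 2, 1]; [9, 6, 5, 4, 2, 1]; [6, 3, 2, 1]; [2]; [1]. Product of hooks = 37623398400. So f^λ = 20! / 37623398400 = 2432902008176640000 / 37623398400 = 64664600.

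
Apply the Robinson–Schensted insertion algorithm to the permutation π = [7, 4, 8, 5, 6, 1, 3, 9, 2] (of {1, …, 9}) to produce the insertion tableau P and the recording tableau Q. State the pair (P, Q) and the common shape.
P = [1, 2, 6, 9] / [3, 5] / [4, 8] / [7];  Q = [1, 3, 5, 8] / [2, 4] / [6, 7] / [9];  common shape = (4, 2, 2, 1)

Row-insert the values π_1, π_2, … into P one at a time, bumping the leftmost entry strictly greater than the inserted value down to the next row. The recording tableau Q records, in position (i, j), the step at which that cell was added to P.
  Insert 7 (step 1): P = [7];  Q = [1]
  Insert 4 (step 2): P = [4] / [7];  Q = [1] / [2]
  Insert 8 (step 3): P = [4, 8] / [7];  Q = [1, 3] / [2]
  Insert 5 (step 4): P = [4, 5] / [7, 8];  Q = [1, 3] / [2, 4]
  Insert 6 (step 5): P = [4, 5, 6] / [7, 8];  Q = [1, 3, 5] / [2, 4]
  Insert 1 (step 6): P = [1, 5, 6] / [4, 8] / [7];  Q = [1, 3, 5] / [2, 4] / [6]
  Insert 3 (step 7): P = [1, 3, 6] / [4, 5] / [7, 8];  Q = [1, 3, 5] / [2, 4] / [6, 7]
  Insert 9 (step 8): P = [1, 3, 6, 9] / [4, 5] / [7, 8];  Q = [1, 3, 5, 8] / [2, 4] / [6, 7]
  Insert 2 (step 9): P = [1, 2, 6, 9] / [3, 5] / [4, 8] / [7];  Q = [1, 3, 5, 8] / [2, 4] / [6, 7] / [9]
Final shape: (4, 2, 2, 1).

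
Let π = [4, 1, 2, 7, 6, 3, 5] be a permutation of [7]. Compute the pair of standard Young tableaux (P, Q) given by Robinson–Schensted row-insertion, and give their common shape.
P = [1, 2, 3, 5] / [4, 6] / [7];  Q = [1, 3, 4, 7] / [2, 5] / [6];  common shape = (4, 2, 1)

Row-insert the values π_1, π_2, … into P one at a time, bumping the leftmost entry strictly greater than the inserted value down to the next row. The recording tableau Q records, in position (i, j), the step at which that cell was added to P.
  Insert 4 (step 1): P = [4];  Q = [1]
  Insert 1 (step 2): P = [1] / [4];  Q = [1] / [2]
  Insert 2 (step 3): P = [1, 2] / [4];  Q = [1, 3] / [2]
  Insert 7 (step 4): P = [1, 2, 7] / [4];  Q = [1, 3, 4] / [2]
  Insert 6 (step 5): P = [1, 2, 6] / [4, 7];  Q = [1, 3, 4] / [2, 5]
  Insert 3 (step 6): P = [1, 2, 3] / [4, 6] / [7];  Q = [1, 3, 4] / [2, 5] / [6]
  Insert 5 (step 7): P = [1, 2, 3, 5] / [4, 6] / [7];  Q = [1, 3, 4, 7] / [2, 5] / [6]
Final shape: (4, 2, 1).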